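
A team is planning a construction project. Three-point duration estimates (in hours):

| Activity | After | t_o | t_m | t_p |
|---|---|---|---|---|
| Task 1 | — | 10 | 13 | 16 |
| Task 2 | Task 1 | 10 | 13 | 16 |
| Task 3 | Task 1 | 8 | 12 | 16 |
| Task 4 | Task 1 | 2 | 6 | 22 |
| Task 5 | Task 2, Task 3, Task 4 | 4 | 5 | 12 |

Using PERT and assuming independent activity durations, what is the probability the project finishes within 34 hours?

0.848

te_Task 1 = (10 + 4·13 + 16)/6 = 78/6 = 13; σ²_Task 1 = ((16−10)/6)² = 1.000
te_Task 2 = (10 + 4·13 + 16)/6 = 78/6 = 13; σ²_Task 2 = ((16−10)/6)² = 1.000
te_Task 3 = (8 + 4·12 + 16)/6 = 72/6 = 12; σ²_Task 3 = ((16−8)/6)² = 1.778
te_Task 4 = (2 + 4·6 + 22)/6 = 48/6 = 8; σ²_Task 4 = ((22−2)/6)² = 11.111
te_Task 5 = (4 + 4·5 + 12)/6 = 36/6 = 6; σ²_Task 5 = ((12−4)/6)² = 1.778

Forward pass:
ES_Task 1 = 0; EF_Task 1 = 13
ES_Task 2 = 13; EF_Task 2 = 13+13 = 26
ES_Task 3 = 13; EF_Task 3 = 13+12 = 25
ES_Task 4 = 13; EF_Task 4 = 13+8 = 21
ES_Task 5 = max(EF_Task 2=26, EF_Task 3=25, EF_Task 4=21) = 26; EF_Task 5 = 26+6 = 32
Expected project duration μ = 32 hours. Critical path: Task 1 → Task 2 → Task 5.

Variance along critical path = 1.000 + 1.000 + 1.778 = 3.778; σ = √3.778 = 1.944 hours.
Z = (34 − 32) / 1.944 = 1.029
P(T ≤ 34) = Φ(1.029) ≈ 0.848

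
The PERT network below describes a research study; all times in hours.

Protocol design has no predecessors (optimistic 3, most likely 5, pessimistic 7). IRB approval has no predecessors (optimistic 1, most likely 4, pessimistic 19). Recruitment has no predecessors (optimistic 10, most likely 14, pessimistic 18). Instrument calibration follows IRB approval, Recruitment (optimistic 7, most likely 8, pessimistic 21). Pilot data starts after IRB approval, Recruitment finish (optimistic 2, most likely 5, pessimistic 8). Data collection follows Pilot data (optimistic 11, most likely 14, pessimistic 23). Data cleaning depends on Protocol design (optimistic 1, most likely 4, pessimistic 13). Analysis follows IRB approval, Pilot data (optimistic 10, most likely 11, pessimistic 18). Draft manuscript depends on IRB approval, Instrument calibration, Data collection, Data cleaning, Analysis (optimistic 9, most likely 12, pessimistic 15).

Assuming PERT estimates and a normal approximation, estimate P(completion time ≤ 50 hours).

te_Protocol design = (3 + 4·5 + 7)/6 = 30/6 = 5; σ²_Protocol design = ((7−3)/6)² = 0.444
te_IRB approval = (1 + 4·4 + 19)/6 = 36/6 = 6; σ²_IRB approval = ((19−1)/6)² = 9.000
te_Recruitment = (10 + 4·14 + 18)/6 = 84/6 = 14; σ²_Recruitment = ((18−10)/6)² = 1.778
te_Instrument calibration = (7 + 4·8 + 21)/6 = 60/6 = 10; σ²_Instrument calibration = ((21−7)/6)² = 5.444
te_Pilot data = (2 + 4·5 + 8)/6 = 30/6 = 5; σ²_Pilot data = ((8−2)/6)² = 1.000
te_Data collection = (11 + 4·14 + 23)/6 = 90/6 = 15; σ²_Data collection = ((23−11)/6)² = 4.000
te_Data cleaning = (1 + 4·4 + 13)/6 = 30/6 = 5; σ²_Data cleaning = ((13−1)/6)² = 4.000
te_Analysis = (10 + 4·11 + 18)/6 = 72/6 = 12; σ²_Analysis = ((18−10)/6)² = 1.778
te_Draft manuscript = (9 + 4·12 + 15)/6 = 72/6 = 12; σ²_Draft manuscript = ((15−9)/6)² = 1.000

Forward pass:
ES_Protocol design = 0; EF_Protocol design = 5
ES_IRB approval = 0; EF_IRB approval = 6
ES_Recruitment = 0; EF_Recruitment = 14
ES_Instrument calibration = max(EF_IRB approval=6, EF_Recruitment=14) = 14; EF_Instrument calibration = 14+10 = 24
ES_Pilot data = max(EF_IRB approval=6, EF_Recruitment=14) = 14; EF_Pilot data = 14+5 = 19
ES_Data collection = 19; EF_Data collection = 19+15 = 34
ES_Data cleaning = 5; EF_Data cleaning = 5+5 = 10
ES_Analysis = max(EF_IRB approval=6, EF_Pilot data=19) = 19; EF_Analysis = 19+12 = 31
ES_Draft manuscript = max(EF_IRB approval=6, EF_Instrument calibration=24, EF_Data collection=34, EF_Data cleaning=10, EF_Analysis=31) = 34; EF_Draft manuscript = 34+12 = 46
Expected project duration μ = 46 hours. Critical path: Recruitment → Pilot data → Data collection → Draft manuscript.

Variance along critical path = 1.778 + 1.000 + 4.000 + 1.000 = 7.778; σ = √7.778 = 2.789 hours.
Z = (50 − 46) / 2.789 = 1.434
P(T ≤ 50) = Φ(1.434) ≈ 0.924

0.924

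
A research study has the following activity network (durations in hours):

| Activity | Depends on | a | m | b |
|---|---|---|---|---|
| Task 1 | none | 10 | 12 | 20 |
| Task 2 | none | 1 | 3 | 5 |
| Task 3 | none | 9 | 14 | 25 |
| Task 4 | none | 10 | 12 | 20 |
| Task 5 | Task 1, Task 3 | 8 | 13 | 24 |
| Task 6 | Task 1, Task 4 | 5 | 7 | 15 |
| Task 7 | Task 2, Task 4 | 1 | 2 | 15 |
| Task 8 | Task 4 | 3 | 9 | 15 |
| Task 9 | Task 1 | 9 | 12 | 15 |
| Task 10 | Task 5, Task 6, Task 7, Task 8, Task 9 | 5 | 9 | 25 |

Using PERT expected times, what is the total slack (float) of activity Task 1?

te_Task 1 = (10 + 4·12 + 20)/6 = 78/6 = 13
te_Task 2 = (1 + 4·3 + 5)/6 = 18/6 = 3
te_Task 3 = (9 + 4·14 + 25)/6 = 90/6 = 15
te_Task 4 = (10 + 4·12 + 20)/6 = 78/6 = 13
te_Task 5 = (8 + 4·13 + 24)/6 = 84/6 = 14
te_Task 6 = (5 + 4·7 + 15)/6 = 48/6 = 8
te_Task 7 = (1 + 4·2 + 15)/6 = 24/6 = 4
te_Task 8 = (3 + 4·9 + 15)/6 = 54/6 = 9
te_Task 9 = (9 + 4·12 + 15)/6 = 72/6 = 12
te_Task 10 = (5 + 4·9 + 25)/6 = 66/6 = 11

Forward pass:
ES_Task 1 = 0; EF_Task 1 = 13
ES_Task 2 = 0; EF_Task 2 = 3
ES_Task 3 = 0; EF_Task 3 = 15
ES_Task 4 = 0; EF_Task 4 = 13
ES_Task 5 = max(EF_Task 1=13, EF_Task 3=15) = 15; EF_Task 5 = 15+14 = 29
ES_Task 6 = max(EF_Task 1=13, EF_Task 4=13) = 13; EF_Task 6 = 13+8 = 21
ES_Task 7 = max(EF_Task 2=3, EF_Task 4=13) = 13; EF_Task 7 = 13+4 = 17
ES_Task 8 = 13; EF_Task 8 = 13+9 = 22
ES_Task 9 = 13; EF_Task 9 = 13+12 = 25
ES_Task 10 = max(EF_Task 5=29, EF_Task 6=21, EF_Task 7=17, EF_Task 8=22, EF_Task 9=25) = 29; EF_Task 10 = 29+11 = 40
Expected project duration μ = 40 hours. Critical path: Task 3 → Task 5 → Task 10.

Backward pass:
LF_Task 10 = 40; LS_Task 10 = 40−11 = 29
LF_Task 9 = LS_Task 10 = 29; LS_Task 9 = 29−12 = 17
LF_Task 8 = LS_Task 10 = 29; LS_Task 8 = 29−9 = 20
LF_Task 7 = LS_Task 10 = 29; LS_Task 7 = 29−4 = 25
LF_Task 6 = LS_Task 10 = 29; LS_Task 6 = 29−8 = 21
LF_Task 5 = LS_Task 10 = 29; LS_Task 5 = 29−14 = 15
LF_Task 4 = min(LS_Task 6=21, LS_Task 7=25, LS_Task 8=20) = 20; LS_Task 4 = 20−13 = 7
LF_Task 3 = LS_Task 5 = 15; LS_Task 3 = 15−15 = 0
LF_Task 2 = LS_Task 7 = 25; LS_Task 2 = 25−3 = 22
LF_Task 1 = min(LS_Task 5=15, LS_Task 6=21, LS_Task 9=17) = 15; LS_Task 1 = 15−13 = 2
Slack_Task 1 = LS_Task 1 − ES_Task 1 = 2 − 0 = 2

2 hours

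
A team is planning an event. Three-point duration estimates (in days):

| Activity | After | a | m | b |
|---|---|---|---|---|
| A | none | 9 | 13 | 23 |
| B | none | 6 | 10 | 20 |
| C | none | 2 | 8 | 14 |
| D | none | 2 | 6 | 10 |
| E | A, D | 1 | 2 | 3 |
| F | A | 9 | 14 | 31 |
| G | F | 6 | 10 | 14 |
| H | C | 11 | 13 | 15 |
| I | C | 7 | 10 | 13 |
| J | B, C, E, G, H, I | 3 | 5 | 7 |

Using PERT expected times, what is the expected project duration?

te_A = (9 + 4·13 + 23)/6 = 84/6 = 14
te_B = (6 + 4·10 + 20)/6 = 66/6 = 11
te_C = (2 + 4·8 + 14)/6 = 48/6 = 8
te_D = (2 + 4·6 + 10)/6 = 36/6 = 6
te_E = (1 + 4·2 + 3)/6 = 12/6 = 2
te_F = (9 + 4·14 + 31)/6 = 96/6 = 16
te_G = (6 + 4·10 + 14)/6 = 60/6 = 10
te_H = (11 + 4·13 + 15)/6 = 78/6 = 13
te_I = (7 + 4·10 + 13)/6 = 60/6 = 10
te_J = (3 + 4·5 + 7)/6 = 30/6 = 5

Forward pass:
ES_A = 0; EF_A = 14
ES_B = 0; EF_B = 11
ES_C = 0; EF_C = 8
ES_D = 0; EF_D = 6
ES_E = max(EF_A=14, EF_D=6) = 14; EF_E = 14+2 = 16
ES_F = 14; EF_F = 14+16 = 30
ES_G = 30; EF_G = 30+10 = 40
ES_H = 8; EF_H = 8+13 = 21
ES_I = 8; EF_I = 8+10 = 18
ES_J = max(EF_B=11, EF_C=8, EF_E=16, EF_G=40, EF_H=21, EF_I=18) = 40; EF_J = 40+5 = 45
Expected project duration μ = 45 days. Critical path: A → F → G → J.

45 days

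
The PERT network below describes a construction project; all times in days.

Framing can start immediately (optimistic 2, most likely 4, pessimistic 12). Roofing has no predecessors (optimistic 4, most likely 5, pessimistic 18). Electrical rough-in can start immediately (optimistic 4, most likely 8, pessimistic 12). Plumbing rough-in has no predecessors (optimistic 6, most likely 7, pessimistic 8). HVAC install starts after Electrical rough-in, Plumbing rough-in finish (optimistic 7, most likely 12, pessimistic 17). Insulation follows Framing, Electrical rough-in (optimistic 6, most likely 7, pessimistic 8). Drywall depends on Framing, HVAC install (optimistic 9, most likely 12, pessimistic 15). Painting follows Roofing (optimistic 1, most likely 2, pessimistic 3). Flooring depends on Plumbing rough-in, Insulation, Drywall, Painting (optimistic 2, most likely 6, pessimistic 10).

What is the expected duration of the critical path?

38 days

te_Framing = (2 + 4·4 + 12)/6 = 30/6 = 5
te_Roofing = (4 + 4·5 + 18)/6 = 42/6 = 7
te_Electrical rough-in = (4 + 4·8 + 12)/6 = 48/6 = 8
te_Plumbing rough-in = (6 + 4·7 + 8)/6 = 42/6 = 7
te_HVAC install = (7 + 4·12 + 17)/6 = 72/6 = 12
te_Insulation = (6 + 4·7 + 8)/6 = 42/6 = 7
te_Drywall = (9 + 4·12 + 15)/6 = 72/6 = 12
te_Painting = (1 + 4·2 + 3)/6 = 12/6 = 2
te_Flooring = (2 + 4·6 + 10)/6 = 36/6 = 6

Forward pass:
ES_Framing = 0; EF_Framing = 5
ES_Roofing = 0; EF_Roofing = 7
ES_Electrical rough-in = 0; EF_Electrical rough-in = 8
ES_Plumbing rough-in = 0; EF_Plumbing rough-in = 7
ES_HVAC install = max(EF_Electrical rough-in=8, EF_Plumbing rough-in=7) = 8; EF_HVAC install = 8+12 = 20
ES_Insulation = max(EF_Framing=5, EF_Electrical rough-in=8) = 8; EF_Insulation = 8+7 = 15
ES_Drywall = max(EF_Framing=5, EF_HVAC install=20) = 20; EF_Drywall = 20+12 = 32
ES_Painting = 7; EF_Painting = 7+2 = 9
ES_Flooring = max(EF_Plumbing rough-in=7, EF_Insulation=15, EF_Drywall=32, EF_Painting=9) = 32; EF_Flooring = 32+6 = 38
Expected project duration μ = 38 days. Critical path: Electrical rough-in → HVAC install → Drywall → Flooring.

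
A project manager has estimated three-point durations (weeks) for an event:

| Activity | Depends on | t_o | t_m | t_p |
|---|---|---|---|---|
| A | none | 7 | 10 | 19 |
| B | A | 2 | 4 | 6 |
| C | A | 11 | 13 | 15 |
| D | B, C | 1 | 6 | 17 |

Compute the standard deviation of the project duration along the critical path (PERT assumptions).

3.40 weeks

te_A = (7 + 4·10 + 19)/6 = 66/6 = 11; σ²_A = ((19−7)/6)² = 4.000
te_B = (2 + 4·4 + 6)/6 = 24/6 = 4; σ²_B = ((6−2)/6)² = 0.444
te_C = (11 + 4·13 + 15)/6 = 78/6 = 13; σ²_C = ((15−11)/6)² = 0.444
te_D = (1 + 4·6 + 17)/6 = 42/6 = 7; σ²_D = ((17−1)/6)² = 7.111

Forward pass:
ES_A = 0; EF_A = 11
ES_B = 11; EF_B = 11+4 = 15
ES_C = 11; EF_C = 11+13 = 24
ES_D = max(EF_B=15, EF_C=24) = 24; EF_D = 24+7 = 31
Expected project duration μ = 31 weeks. Critical path: A → C → D.

Variance along critical path = 4.000 + 0.444 + 7.111 = 11.556
σ = √11.556 = 3.399 weeks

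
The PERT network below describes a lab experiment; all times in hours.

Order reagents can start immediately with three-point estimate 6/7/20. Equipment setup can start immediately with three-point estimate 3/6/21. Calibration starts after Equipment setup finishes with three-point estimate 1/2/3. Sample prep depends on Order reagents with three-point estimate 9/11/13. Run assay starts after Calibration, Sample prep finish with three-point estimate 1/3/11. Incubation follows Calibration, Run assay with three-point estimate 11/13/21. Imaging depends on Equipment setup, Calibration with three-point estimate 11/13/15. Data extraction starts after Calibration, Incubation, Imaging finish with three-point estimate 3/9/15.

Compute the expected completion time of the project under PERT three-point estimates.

te_Order reagents = (6 + 4·7 + 20)/6 = 54/6 = 9
te_Equipment setup = (3 + 4·6 + 21)/6 = 48/6 = 8
te_Calibration = (1 + 4·2 + 3)/6 = 12/6 = 2
te_Sample prep = (9 + 4·11 + 13)/6 = 66/6 = 11
te_Run assay = (1 + 4·3 + 11)/6 = 24/6 = 4
te_Incubation = (11 + 4·13 + 21)/6 = 84/6 = 14
te_Imaging = (11 + 4·13 + 15)/6 = 78/6 = 13
te_Data extraction = (3 + 4·9 + 15)/6 = 54/6 = 9

Forward pass:
ES_Order reagents = 0; EF_Order reagents = 9
ES_Equipment setup = 0; EF_Equipment setup = 8
ES_Calibration = 8; EF_Calibration = 8+2 = 10
ES_Sample prep = 9; EF_Sample prep = 9+11 = 20
ES_Run assay = max(EF_Calibration=10, EF_Sample prep=20) = 20; EF_Run assay = 20+4 = 24
ES_Incubation = max(EF_Calibration=10, EF_Run assay=24) = 24; EF_Incubation = 24+14 = 38
ES_Imaging = max(EF_Equipment setup=8, EF_Calibration=10) = 10; EF_Imaging = 10+13 = 23
ES_Data extraction = max(EF_Calibration=10, EF_Incubation=38, EF_Imaging=23) = 38; EF_Data extraction = 38+9 = 47
Expected project duration μ = 47 hours. Critical path: Order reagents → Sample prep → Run assay → Incubation → Data extraction.

47 hours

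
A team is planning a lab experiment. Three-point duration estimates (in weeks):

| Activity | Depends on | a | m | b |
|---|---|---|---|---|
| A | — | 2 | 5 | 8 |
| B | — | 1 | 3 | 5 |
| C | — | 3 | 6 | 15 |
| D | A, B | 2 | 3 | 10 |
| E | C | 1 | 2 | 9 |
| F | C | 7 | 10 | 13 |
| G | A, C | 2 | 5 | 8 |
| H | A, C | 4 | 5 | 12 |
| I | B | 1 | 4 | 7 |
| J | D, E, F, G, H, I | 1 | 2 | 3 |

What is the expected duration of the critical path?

19 weeks

te_A = (2 + 4·5 + 8)/6 = 30/6 = 5
te_B = (1 + 4·3 + 5)/6 = 18/6 = 3
te_C = (3 + 4·6 + 15)/6 = 42/6 = 7
te_D = (2 + 4·3 + 10)/6 = 24/6 = 4
te_E = (1 + 4·2 + 9)/6 = 18/6 = 3
te_F = (7 + 4·10 + 13)/6 = 60/6 = 10
te_G = (2 + 4·5 + 8)/6 = 30/6 = 5
te_H = (4 + 4·5 + 12)/6 = 36/6 = 6
te_I = (1 + 4·4 + 7)/6 = 24/6 = 4
te_J = (1 + 4·2 + 3)/6 = 12/6 = 2

Forward pass:
ES_A = 0; EF_A = 5
ES_B = 0; EF_B = 3
ES_C = 0; EF_C = 7
ES_D = max(EF_A=5, EF_B=3) = 5; EF_D = 5+4 = 9
ES_E = 7; EF_E = 7+3 = 10
ES_F = 7; EF_F = 7+10 = 17
ES_G = max(EF_A=5, EF_C=7) = 7; EF_G = 7+5 = 12
ES_H = max(EF_A=5, EF_C=7) = 7; EF_H = 7+6 = 13
ES_I = 3; EF_I = 3+4 = 7
ES_J = max(EF_D=9, EF_E=10, EF_F=17, EF_G=12, EF_H=13, EF_I=7) = 17; EF_J = 17+2 = 19
Expected project duration μ = 19 weeks. Critical path: C → F → J.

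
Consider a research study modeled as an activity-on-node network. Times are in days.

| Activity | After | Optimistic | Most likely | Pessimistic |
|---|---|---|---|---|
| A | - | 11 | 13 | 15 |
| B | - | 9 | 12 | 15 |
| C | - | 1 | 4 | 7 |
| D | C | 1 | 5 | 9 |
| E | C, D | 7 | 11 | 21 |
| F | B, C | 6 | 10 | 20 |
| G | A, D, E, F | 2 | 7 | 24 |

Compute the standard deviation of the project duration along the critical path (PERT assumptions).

te_A = (11 + 4·13 + 15)/6 = 78/6 = 13; σ²_A = ((15−11)/6)² = 0.444
te_B = (9 + 4·12 + 15)/6 = 72/6 = 12; σ²_B = ((15−9)/6)² = 1.000
te_C = (1 + 4·4 + 7)/6 = 24/6 = 4; σ²_C = ((7−1)/6)² = 1.000
te_D = (1 + 4·5 + 9)/6 = 30/6 = 5; σ²_D = ((9−1)/6)² = 1.778
te_E = (7 + 4·11 + 21)/6 = 72/6 = 12; σ²_E = ((21−7)/6)² = 5.444
te_F = (6 + 4·10 + 20)/6 = 66/6 = 11; σ²_F = ((20−6)/6)² = 5.444
te_G = (2 + 4·7 + 24)/6 = 54/6 = 9; σ²_G = ((24−2)/6)² = 13.444

Forward pass:
ES_A = 0; EF_A = 13
ES_B = 0; EF_B = 12
ES_C = 0; EF_C = 4
ES_D = 4; EF_D = 4+5 = 9
ES_E = max(EF_C=4, EF_D=9) = 9; EF_E = 9+12 = 21
ES_F = max(EF_B=12, EF_C=4) = 12; EF_F = 12+11 = 23
ES_G = max(EF_A=13, EF_D=9, EF_E=21, EF_F=23) = 23; EF_G = 23+9 = 32
Expected project duration μ = 32 days. Critical path: B → F → G.

Variance along critical path = 1.000 + 5.444 + 13.444 = 19.889
σ = √19.889 = 4.460 days

4.46 days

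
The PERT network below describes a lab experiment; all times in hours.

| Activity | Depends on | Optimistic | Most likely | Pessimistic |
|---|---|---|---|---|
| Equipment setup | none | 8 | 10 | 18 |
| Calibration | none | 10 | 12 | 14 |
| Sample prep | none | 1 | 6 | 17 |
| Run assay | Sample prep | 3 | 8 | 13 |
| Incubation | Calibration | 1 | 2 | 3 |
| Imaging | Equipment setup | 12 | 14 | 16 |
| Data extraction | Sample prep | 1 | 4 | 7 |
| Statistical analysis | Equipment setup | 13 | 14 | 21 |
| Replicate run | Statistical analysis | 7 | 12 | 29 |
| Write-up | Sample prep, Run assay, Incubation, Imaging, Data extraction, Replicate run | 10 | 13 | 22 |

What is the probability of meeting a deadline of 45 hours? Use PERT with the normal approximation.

te_Equipment setup = (8 + 4·10 + 18)/6 = 66/6 = 11; σ²_Equipment setup = ((18−8)/6)² = 2.778
te_Calibration = (10 + 4·12 + 14)/6 = 72/6 = 12; σ²_Calibration = ((14−10)/6)² = 0.444
te_Sample prep = (1 + 4·6 + 17)/6 = 42/6 = 7; σ²_Sample prep = ((17−1)/6)² = 7.111
te_Run assay = (3 + 4·8 + 13)/6 = 48/6 = 8; σ²_Run assay = ((13−3)/6)² = 2.778
te_Incubation = (1 + 4·2 + 3)/6 = 12/6 = 2; σ²_Incubation = ((3−1)/6)² = 0.111
te_Imaging = (12 + 4·14 + 16)/6 = 84/6 = 14; σ²_Imaging = ((16−12)/6)² = 0.444
te_Data extraction = (1 + 4·4 + 7)/6 = 24/6 = 4; σ²_Data extraction = ((7−1)/6)² = 1.000
te_Statistical analysis = (13 + 4·14 + 21)/6 = 90/6 = 15; σ²_Statistical analysis = ((21−13)/6)² = 1.778
te_Replicate run = (7 + 4·12 + 29)/6 = 84/6 = 14; σ²_Replicate run = ((29−7)/6)² = 13.444
te_Write-up = (10 + 4·13 + 22)/6 = 84/6 = 14; σ²_Write-up = ((22−10)/6)² = 4.000

Forward pass:
ES_Equipment setup = 0; EF_Equipment setup = 11
ES_Calibration = 0; EF_Calibration = 12
ES_Sample prep = 0; EF_Sample prep = 7
ES_Run assay = 7; EF_Run assay = 7+8 = 15
ES_Incubation = 12; EF_Incubation = 12+2 = 14
ES_Imaging = 11; EF_Imaging = 11+14 = 25
ES_Data extraction = 7; EF_Data extraction = 7+4 = 11
ES_Statistical analysis = 11; EF_Statistical analysis = 11+15 = 26
ES_Replicate run = 26; EF_Replicate run = 26+14 = 40
ES_Write-up = max(EF_Sample prep=7, EF_Run assay=15, EF_Incubation=14, EF_Imaging=25, EF_Data extraction=11, EF_Replicate run=40) = 40; EF_Write-up = 40+14 = 54
Expected project duration μ = 54 hours. Critical path: Equipment setup → Statistical analysis → Replicate run → Write-up.

Variance along critical path = 2.778 + 1.778 + 13.444 + 4.000 = 22.000; σ = √22.000 = 4.690 hours.
Z = (45 − 54) / 4.690 = -1.919
P(T ≤ 45) = Φ(-1.919) ≈ 0.028

0.028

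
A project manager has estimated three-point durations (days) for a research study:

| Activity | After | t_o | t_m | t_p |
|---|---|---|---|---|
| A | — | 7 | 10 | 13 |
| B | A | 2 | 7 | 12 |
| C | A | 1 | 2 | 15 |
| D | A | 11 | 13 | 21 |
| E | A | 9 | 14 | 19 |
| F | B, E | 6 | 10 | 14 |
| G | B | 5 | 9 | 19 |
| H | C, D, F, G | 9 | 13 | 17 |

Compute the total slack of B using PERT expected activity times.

te_A = (7 + 4·10 + 13)/6 = 60/6 = 10
te_B = (2 + 4·7 + 12)/6 = 42/6 = 7
te_C = (1 + 4·2 + 15)/6 = 24/6 = 4
te_D = (11 + 4·13 + 21)/6 = 84/6 = 14
te_E = (9 + 4·14 + 19)/6 = 84/6 = 14
te_F = (6 + 4·10 + 14)/6 = 60/6 = 10
te_G = (5 + 4·9 + 19)/6 = 60/6 = 10
te_H = (9 + 4·13 + 17)/6 = 78/6 = 13

Forward pass:
ES_A = 0; EF_A = 10
ES_B = 10; EF_B = 10+7 = 17
ES_C = 10; EF_C = 10+4 = 14
ES_D = 10; EF_D = 10+14 = 24
ES_E = 10; EF_E = 10+14 = 24
ES_F = max(EF_B=17, EF_E=24) = 24; EF_F = 24+10 = 34
ES_G = 17; EF_G = 17+10 = 27
ES_H = max(EF_C=14, EF_D=24, EF_F=34, EF_G=27) = 34; EF_H = 34+13 = 47
Expected project duration μ = 47 days. Critical path: A → E → F → H.

Backward pass:
LF_H = 47; LS_H = 47−13 = 34
LF_G = LS_H = 34; LS_G = 34−10 = 24
LF_F = LS_H = 34; LS_F = 34−10 = 24
LF_E = LS_F = 24; LS_E = 24−14 = 10
LF_D = LS_H = 34; LS_D = 34−14 = 20
LF_C = LS_H = 34; LS_C = 34−4 = 30
LF_B = min(LS_F=24, LS_G=24) = 24; LS_B = 24−7 = 17
LF_A = min(LS_B=17, LS_C=30, LS_D=20, LS_E=10) = 10; LS_A = 10−10 = 0
Slack_B = LS_B − ES_B = 17 − 10 = 7

7 days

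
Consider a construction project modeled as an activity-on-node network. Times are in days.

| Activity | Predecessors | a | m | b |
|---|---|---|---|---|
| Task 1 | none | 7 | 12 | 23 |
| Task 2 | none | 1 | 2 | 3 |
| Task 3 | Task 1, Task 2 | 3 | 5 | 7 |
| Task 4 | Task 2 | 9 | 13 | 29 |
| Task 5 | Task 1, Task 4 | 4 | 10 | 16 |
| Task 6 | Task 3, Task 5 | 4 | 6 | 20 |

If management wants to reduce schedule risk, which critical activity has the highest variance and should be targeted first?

Task 4

te_Task 1 = (7 + 4·12 + 23)/6 = 78/6 = 13; σ²_Task 1 = ((23−7)/6)² = 7.111
te_Task 2 = (1 + 4·2 + 3)/6 = 12/6 = 2; σ²_Task 2 = ((3−1)/6)² = 0.111
te_Task 3 = (3 + 4·5 + 7)/6 = 30/6 = 5; σ²_Task 3 = ((7−3)/6)² = 0.444
te_Task 4 = (9 + 4·13 + 29)/6 = 90/6 = 15; σ²_Task 4 = ((29−9)/6)² = 11.111
te_Task 5 = (4 + 4·10 + 16)/6 = 60/6 = 10; σ²_Task 5 = ((16−4)/6)² = 4.000
te_Task 6 = (4 + 4·6 + 20)/6 = 48/6 = 8; σ²_Task 6 = ((20−4)/6)² = 7.111

Forward pass:
ES_Task 1 = 0; EF_Task 1 = 13
ES_Task 2 = 0; EF_Task 2 = 2
ES_Task 3 = max(EF_Task 1=13, EF_Task 2=2) = 13; EF_Task 3 = 13+5 = 18
ES_Task 4 = 2; EF_Task 4 = 2+15 = 17
ES_Task 5 = max(EF_Task 1=13, EF_Task 4=17) = 17; EF_Task 5 = 17+10 = 27
ES_Task 6 = max(EF_Task 3=18, EF_Task 5=27) = 27; EF_Task 6 = 27+8 = 35
Expected project duration μ = 35 days. Critical path: Task 2 → Task 4 → Task 5 → Task 6.

Variances on critical path: σ²_Task 2=0.111, σ²_Task 4=11.111, σ²_Task 5=4.000, σ²_Task 6=7.111.
Largest is σ²_Task 4 = 11.111.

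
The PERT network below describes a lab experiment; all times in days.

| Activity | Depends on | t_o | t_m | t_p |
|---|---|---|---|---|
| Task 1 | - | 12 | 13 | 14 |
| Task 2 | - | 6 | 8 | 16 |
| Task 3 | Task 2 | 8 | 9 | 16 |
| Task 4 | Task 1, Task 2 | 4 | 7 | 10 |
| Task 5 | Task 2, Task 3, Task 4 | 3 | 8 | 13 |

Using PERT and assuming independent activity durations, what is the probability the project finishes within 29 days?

te_Task 1 = (12 + 4·13 + 14)/6 = 78/6 = 13; σ²_Task 1 = ((14−12)/6)² = 0.111
te_Task 2 = (6 + 4·8 + 16)/6 = 54/6 = 9; σ²_Task 2 = ((16−6)/6)² = 2.778
te_Task 3 = (8 + 4·9 + 16)/6 = 60/6 = 10; σ²_Task 3 = ((16−8)/6)² = 1.778
te_Task 4 = (4 + 4·7 + 10)/6 = 42/6 = 7; σ²_Task 4 = ((10−4)/6)² = 1.000
te_Task 5 = (3 + 4·8 + 13)/6 = 48/6 = 8; σ²_Task 5 = ((13−3)/6)² = 2.778

Forward pass:
ES_Task 1 = 0; EF_Task 1 = 13
ES_Task 2 = 0; EF_Task 2 = 9
ES_Task 3 = 9; EF_Task 3 = 9+10 = 19
ES_Task 4 = max(EF_Task 1=13, EF_Task 2=9) = 13; EF_Task 4 = 13+7 = 20
ES_Task 5 = max(EF_Task 2=9, EF_Task 3=19, EF_Task 4=20) = 20; EF_Task 5 = 20+8 = 28
Expected project duration μ = 28 days. Critical path: Task 1 → Task 4 → Task 5.

Variance along critical path = 0.111 + 1.000 + 2.778 = 3.889; σ = √3.889 = 1.972 days.
Z = (29 − 28) / 1.972 = 0.507
P(T ≤ 29) = Φ(0.507) ≈ 0.694

0.694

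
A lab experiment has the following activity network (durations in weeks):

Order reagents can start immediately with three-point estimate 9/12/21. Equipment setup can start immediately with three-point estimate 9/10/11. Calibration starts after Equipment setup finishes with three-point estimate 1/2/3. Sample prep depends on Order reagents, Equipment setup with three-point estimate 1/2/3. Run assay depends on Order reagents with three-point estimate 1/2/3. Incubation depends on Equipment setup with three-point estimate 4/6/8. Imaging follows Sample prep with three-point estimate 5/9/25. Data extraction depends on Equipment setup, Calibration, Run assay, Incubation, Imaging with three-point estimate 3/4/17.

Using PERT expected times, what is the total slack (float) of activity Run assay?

te_Order reagents = (9 + 4·12 + 21)/6 = 78/6 = 13
te_Equipment setup = (9 + 4·10 + 11)/6 = 60/6 = 10
te_Calibration = (1 + 4·2 + 3)/6 = 12/6 = 2
te_Sample prep = (1 + 4·2 + 3)/6 = 12/6 = 2
te_Run assay = (1 + 4·2 + 3)/6 = 12/6 = 2
te_Incubation = (4 + 4·6 + 8)/6 = 36/6 = 6
te_Imaging = (5 + 4·9 + 25)/6 = 66/6 = 11
te_Data extraction = (3 + 4·4 + 17)/6 = 36/6 = 6

Forward pass:
ES_Order reagents = 0; EF_Order reagents = 13
ES_Equipment setup = 0; EF_Equipment setup = 10
ES_Calibration = 10; EF_Calibration = 10+2 = 12
ES_Sample prep = max(EF_Order reagents=13, EF_Equipment setup=10) = 13; EF_Sample prep = 13+2 = 15
ES_Run assay = 13; EF_Run assay = 13+2 = 15
ES_Incubation = 10; EF_Incubation = 10+6 = 16
ES_Imaging = 15; EF_Imaging = 15+11 = 26
ES_Data extraction = max(EF_Equipment setup=10, EF_Calibration=12, EF_Run assay=15, EF_Incubation=16, EF_Imaging=26) = 26; EF_Data extraction = 26+6 = 32
Expected project duration μ = 32 weeks. Critical path: Order reagents → Sample prep → Imaging → Data extraction.

Backward pass:
LF_Data extraction = 32; LS_Data extraction = 32−6 = 26
LF_Imaging = LS_Data extraction = 26; LS_Imaging = 26−11 = 15
LF_Incubation = LS_Data extraction = 26; LS_Incubation = 26−6 = 20
LF_Run assay = LS_Data extraction = 26; LS_Run assay = 26−2 = 24
LF_Sample prep = LS_Imaging = 15; LS_Sample prep = 15−2 = 13
LF_Calibration = LS_Data extraction = 26; LS_Calibration = 26−2 = 24
LF_Equipment setup = min(LS_Calibration=24, LS_Sample prep=13, LS_Incubation=20, LS_Data extraction=26) = 13; LS_Equipment setup = 13−10 = 3
LF_Order reagents = min(LS_Sample prep=13, LS_Run assay=24) = 13; LS_Order reagents = 13−13 = 0
Slack_Run assay = LS_Run assay − ES_Run assay = 24 − 13 = 11

11 weeks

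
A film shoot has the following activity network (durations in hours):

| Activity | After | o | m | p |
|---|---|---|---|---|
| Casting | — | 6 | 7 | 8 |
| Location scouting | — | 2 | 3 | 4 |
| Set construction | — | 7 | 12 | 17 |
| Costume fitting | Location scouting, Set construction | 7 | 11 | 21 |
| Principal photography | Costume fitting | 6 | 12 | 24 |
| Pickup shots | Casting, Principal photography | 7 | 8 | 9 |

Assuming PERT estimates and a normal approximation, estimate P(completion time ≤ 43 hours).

0.315

te_Casting = (6 + 4·7 + 8)/6 = 42/6 = 7; σ²_Casting = ((8−6)/6)² = 0.111
te_Location scouting = (2 + 4·3 + 4)/6 = 18/6 = 3; σ²_Location scouting = ((4−2)/6)² = 0.111
te_Set construction = (7 + 4·12 + 17)/6 = 72/6 = 12; σ²_Set construction = ((17−7)/6)² = 2.778
te_Costume fitting = (7 + 4·11 + 21)/6 = 72/6 = 12; σ²_Costume fitting = ((21−7)/6)² = 5.444
te_Principal photography = (6 + 4·12 + 24)/6 = 78/6 = 13; σ²_Principal photography = ((24−6)/6)² = 9.000
te_Pickup shots = (7 + 4·8 + 9)/6 = 48/6 = 8; σ²_Pickup shots = ((9−7)/6)² = 0.111

Forward pass:
ES_Casting = 0; EF_Casting = 7
ES_Location scouting = 0; EF_Location scouting = 3
ES_Set construction = 0; EF_Set construction = 12
ES_Costume fitting = max(EF_Location scouting=3, EF_Set construction=12) = 12; EF_Costume fitting = 12+12 = 24
ES_Principal photography = 24; EF_Principal photography = 24+13 = 37
ES_Pickup shots = max(EF_Casting=7, EF_Principal photography=37) = 37; EF_Pickup shots = 37+8 = 45
Expected project duration μ = 45 hours. Critical path: Set construction → Costume fitting → Principal photography → Pickup shots.

Variance along critical path = 2.778 + 5.444 + 9.000 + 0.111 = 17.333; σ = √17.333 = 4.163 hours.
Z = (43 − 45) / 4.163 = -0.480
P(T ≤ 43) = Φ(-0.480) ≈ 0.315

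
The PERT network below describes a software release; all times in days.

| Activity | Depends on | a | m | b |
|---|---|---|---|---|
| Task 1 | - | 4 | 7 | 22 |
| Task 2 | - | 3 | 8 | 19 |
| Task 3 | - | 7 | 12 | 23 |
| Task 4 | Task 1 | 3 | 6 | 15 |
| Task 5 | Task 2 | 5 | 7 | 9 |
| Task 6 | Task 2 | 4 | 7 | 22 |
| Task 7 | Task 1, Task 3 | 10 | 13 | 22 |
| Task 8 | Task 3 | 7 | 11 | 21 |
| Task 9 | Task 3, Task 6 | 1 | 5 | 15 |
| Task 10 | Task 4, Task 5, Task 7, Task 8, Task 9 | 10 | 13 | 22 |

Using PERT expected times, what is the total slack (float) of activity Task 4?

te_Task 1 = (4 + 4·7 + 22)/6 = 54/6 = 9
te_Task 2 = (3 + 4·8 + 19)/6 = 54/6 = 9
te_Task 3 = (7 + 4·12 + 23)/6 = 78/6 = 13
te_Task 4 = (3 + 4·6 + 15)/6 = 42/6 = 7
te_Task 5 = (5 + 4·7 + 9)/6 = 42/6 = 7
te_Task 6 = (4 + 4·7 + 22)/6 = 54/6 = 9
te_Task 7 = (10 + 4·13 + 22)/6 = 84/6 = 14
te_Task 8 = (7 + 4·11 + 21)/6 = 72/6 = 12
te_Task 9 = (1 + 4·5 + 15)/6 = 36/6 = 6
te_Task 10 = (10 + 4·13 + 22)/6 = 84/6 = 14

Forward pass:
ES_Task 1 = 0; EF_Task 1 = 9
ES_Task 2 = 0; EF_Task 2 = 9
ES_Task 3 = 0; EF_Task 3 = 13
ES_Task 4 = 9; EF_Task 4 = 9+7 = 16
ES_Task 5 = 9; EF_Task 5 = 9+7 = 16
ES_Task 6 = 9; EF_Task 6 = 9+9 = 18
ES_Task 7 = max(EF_Task 1=9, EF_Task 3=13) = 13; EF_Task 7 = 13+14 = 27
ES_Task 8 = 13; EF_Task 8 = 13+12 = 25
ES_Task 9 = max(EF_Task 3=13, EF_Task 6=18) = 18; EF_Task 9 = 18+6 = 24
ES_Task 10 = max(EF_Task 4=16, EF_Task 5=16, EF_Task 7=27, EF_Task 8=25, EF_Task 9=24) = 27; EF_Task 10 = 27+14 = 41
Expected project duration μ = 41 days. Critical path: Task 3 → Task 7 → Task 10.

Backward pass:
LF_Task 10 = 41; LS_Task 10 = 41−14 = 27
LF_Task 9 = LS_Task 10 = 27; LS_Task 9 = 27−6 = 21
LF_Task 8 = LS_Task 10 = 27; LS_Task 8 = 27−12 = 15
LF_Task 7 = LS_Task 10 = 27; LS_Task 7 = 27−14 = 13
LF_Task 6 = LS_Task 9 = 21; LS_Task 6 = 21−9 = 12
LF_Task 5 = LS_Task 10 = 27; LS_Task 5 = 27−7 = 20
LF_Task 4 = LS_Task 10 = 27; LS_Task 4 = 27−7 = 20
LF_Task 3 = min(LS_Task 7=13, LS_Task 8=15, LS_Task 9=21) = 13; LS_Task 3 = 13−13 = 0
LF_Task 2 = min(LS_Task 5=20, LS_Task 6=12) = 12; LS_Task 2 = 12−9 = 3
LF_Task 1 = min(LS_Task 4=20, LS_Task 7=13) = 13; LS_Task 1 = 13−9 = 4
Slack_Task 4 = LS_Task 4 − ES_Task 4 = 20 − 9 = 11

11 days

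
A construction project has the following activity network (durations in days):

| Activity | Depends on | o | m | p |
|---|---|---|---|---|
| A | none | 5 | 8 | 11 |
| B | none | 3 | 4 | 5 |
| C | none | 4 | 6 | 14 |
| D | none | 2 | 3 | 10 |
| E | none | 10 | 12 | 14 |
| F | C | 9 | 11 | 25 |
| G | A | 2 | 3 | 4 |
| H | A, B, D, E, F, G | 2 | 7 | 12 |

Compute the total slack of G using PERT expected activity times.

9 days

te_A = (5 + 4·8 + 11)/6 = 48/6 = 8
te_B = (3 + 4·4 + 5)/6 = 24/6 = 4
te_C = (4 + 4·6 + 14)/6 = 42/6 = 7
te_D = (2 + 4·3 + 10)/6 = 24/6 = 4
te_E = (10 + 4·12 + 14)/6 = 72/6 = 12
te_F = (9 + 4·11 + 25)/6 = 78/6 = 13
te_G = (2 + 4·3 + 4)/6 = 18/6 = 3
te_H = (2 + 4·7 + 12)/6 = 42/6 = 7

Forward pass:
ES_A = 0; EF_A = 8
ES_B = 0; EF_B = 4
ES_C = 0; EF_C = 7
ES_D = 0; EF_D = 4
ES_E = 0; EF_E = 12
ES_F = 7; EF_F = 7+13 = 20
ES_G = 8; EF_G = 8+3 = 11
ES_H = max(EF_A=8, EF_B=4, EF_D=4, EF_E=12, EF_F=20, EF_G=11) = 20; EF_H = 20+7 = 27
Expected project duration μ = 27 days. Critical path: C → F → H.

Backward pass:
LF_H = 27; LS_H = 27−7 = 20
LF_G = LS_H = 20; LS_G = 20−3 = 17
LF_F = LS_H = 20; LS_F = 20−13 = 7
LF_E = LS_H = 20; LS_E = 20−12 = 8
LF_D = LS_H = 20; LS_D = 20−4 = 16
LF_C = LS_F = 7; LS_C = 7−7 = 0
LF_B = LS_H = 20; LS_B = 20−4 = 16
LF_A = min(LS_G=17, LS_H=20) = 17; LS_A = 17−8 = 9
Slack_G = LS_G − ES_G = 17 − 8 = 9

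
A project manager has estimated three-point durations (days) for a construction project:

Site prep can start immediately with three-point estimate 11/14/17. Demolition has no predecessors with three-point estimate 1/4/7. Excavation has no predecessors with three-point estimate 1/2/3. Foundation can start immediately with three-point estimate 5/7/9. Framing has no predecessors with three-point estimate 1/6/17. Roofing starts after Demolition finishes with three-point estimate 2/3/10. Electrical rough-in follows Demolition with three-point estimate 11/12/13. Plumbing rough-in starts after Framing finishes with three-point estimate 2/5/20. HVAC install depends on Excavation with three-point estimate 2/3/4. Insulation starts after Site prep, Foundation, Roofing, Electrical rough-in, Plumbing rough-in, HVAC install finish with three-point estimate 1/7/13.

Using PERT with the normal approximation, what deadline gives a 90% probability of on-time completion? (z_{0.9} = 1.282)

25.9 days

te_Site prep = (11 + 4·14 + 17)/6 = 84/6 = 14; σ²_Site prep = ((17−11)/6)² = 1.000
te_Demolition = (1 + 4·4 + 7)/6 = 24/6 = 4; σ²_Demolition = ((7−1)/6)² = 1.000
te_Excavation = (1 + 4·2 + 3)/6 = 12/6 = 2; σ²_Excavation = ((3−1)/6)² = 0.111
te_Foundation = (5 + 4·7 + 9)/6 = 42/6 = 7; σ²_Foundation = ((9−5)/6)² = 0.444
te_Framing = (1 + 4·6 + 17)/6 = 42/6 = 7; σ²_Framing = ((17−1)/6)² = 7.111
te_Roofing = (2 + 4·3 + 10)/6 = 24/6 = 4; σ²_Roofing = ((10−2)/6)² = 1.778
te_Electrical rough-in = (11 + 4·12 + 13)/6 = 72/6 = 12; σ²_Electrical rough-in = ((13−11)/6)² = 0.111
te_Plumbing rough-in = (2 + 4·5 + 20)/6 = 42/6 = 7; σ²_Plumbing rough-in = ((20−2)/6)² = 9.000
te_HVAC install = (2 + 4·3 + 4)/6 = 18/6 = 3; σ²_HVAC install = ((4−2)/6)² = 0.111
te_Insulation = (1 + 4·7 + 13)/6 = 42/6 = 7; σ²_Insulation = ((13−1)/6)² = 4.000

Forward pass:
ES_Site prep = 0; EF_Site prep = 14
ES_Demolition = 0; EF_Demolition = 4
ES_Excavation = 0; EF_Excavation = 2
ES_Foundation = 0; EF_Foundation = 7
ES_Framing = 0; EF_Framing = 7
ES_Roofing = 4; EF_Roofing = 4+4 = 8
ES_Electrical rough-in = 4; EF_Electrical rough-in = 4+12 = 16
ES_Plumbing rough-in = 7; EF_Plumbing rough-in = 7+7 = 14
ES_HVAC install = 2; EF_HVAC install = 2+3 = 5
ES_Insulation = max(EF_Site prep=14, EF_Foundation=7, EF_Roofing=8, EF_Electrical rough-in=16, EF_Plumbing rough-in=14, EF_HVAC install=5) = 16; EF_Insulation = 16+7 = 23
Expected project duration μ = 23 days. Critical path: Demolition → Electrical rough-in → Insulation.

Variance along critical path = 1.000 + 0.111 + 4.000 = 5.111; σ = 2.261 days.
D = μ + z·σ = 23 + 1.282·2.261 = 25.9 days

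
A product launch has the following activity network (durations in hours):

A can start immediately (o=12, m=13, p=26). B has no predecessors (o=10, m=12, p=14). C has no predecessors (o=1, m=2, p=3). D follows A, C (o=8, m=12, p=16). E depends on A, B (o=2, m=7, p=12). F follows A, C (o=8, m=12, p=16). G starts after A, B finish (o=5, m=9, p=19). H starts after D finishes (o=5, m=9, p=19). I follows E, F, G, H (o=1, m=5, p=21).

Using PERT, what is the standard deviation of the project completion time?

4.88 hours

te_A = (12 + 4·13 + 26)/6 = 90/6 = 15; σ²_A = ((26−12)/6)² = 5.444
te_B = (10 + 4·12 + 14)/6 = 72/6 = 12; σ²_B = ((14−10)/6)² = 0.444
te_C = (1 + 4·2 + 3)/6 = 12/6 = 2; σ²_C = ((3−1)/6)² = 0.111
te_D = (8 + 4·12 + 16)/6 = 72/6 = 12; σ²_D = ((16−8)/6)² = 1.778
te_E = (2 + 4·7 + 12)/6 = 42/6 = 7; σ²_E = ((12−2)/6)² = 2.778
te_F = (8 + 4·12 + 16)/6 = 72/6 = 12; σ²_F = ((16−8)/6)² = 1.778
te_G = (5 + 4·9 + 19)/6 = 60/6 = 10; σ²_G = ((19−5)/6)² = 5.444
te_H = (5 + 4·9 + 19)/6 = 60/6 = 10; σ²_H = ((19−5)/6)² = 5.444
te_I = (1 + 4·5 + 21)/6 = 42/6 = 7; σ²_I = ((21−1)/6)² = 11.111

Forward pass:
ES_A = 0; EF_A = 15
ES_B = 0; EF_B = 12
ES_C = 0; EF_C = 2
ES_D = max(EF_A=15, EF_C=2) = 15; EF_D = 15+12 = 27
ES_E = max(EF_A=15, EF_B=12) = 15; EF_E = 15+7 = 22
ES_F = max(EF_A=15, EF_C=2) = 15; EF_F = 15+12 = 27
ES_G = max(EF_A=15, EF_B=12) = 15; EF_G = 15+10 = 25
ES_H = 27; EF_H = 27+10 = 37
ES_I = max(EF_E=22, EF_F=27, EF_G=25, EF_H=37) = 37; EF_I = 37+7 = 44
Expected project duration μ = 44 hours. Critical path: A → D → H → I.

Variance along critical path = 5.444 + 1.778 + 5.444 + 11.111 = 23.778
σ = √23.778 = 4.876 hours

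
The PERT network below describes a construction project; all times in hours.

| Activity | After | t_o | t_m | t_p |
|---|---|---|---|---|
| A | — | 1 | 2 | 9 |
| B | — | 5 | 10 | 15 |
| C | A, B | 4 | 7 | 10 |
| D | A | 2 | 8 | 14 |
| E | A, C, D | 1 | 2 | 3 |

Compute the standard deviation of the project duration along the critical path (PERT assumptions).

te_A = (1 + 4·2 + 9)/6 = 18/6 = 3; σ²_A = ((9−1)/6)² = 1.778
te_B = (5 + 4·10 + 15)/6 = 60/6 = 10; σ²_B = ((15−5)/6)² = 2.778
te_C = (4 + 4·7 + 10)/6 = 42/6 = 7; σ²_C = ((10−4)/6)² = 1.000
te_D = (2 + 4·8 + 14)/6 = 48/6 = 8; σ²_D = ((14−2)/6)² = 4.000
te_E = (1 + 4·2 + 3)/6 = 12/6 = 2; σ²_E = ((3−1)/6)² = 0.111

Forward pass:
ES_A = 0; EF_A = 3
ES_B = 0; EF_B = 10
ES_C = max(EF_A=3, EF_B=10) = 10; EF_C = 10+7 = 17
ES_D = 3; EF_D = 3+8 = 11
ES_E = max(EF_A=3, EF_C=17, EF_D=11) = 17; EF_E = 17+2 = 19
Expected project duration μ = 19 hours. Critical path: B → C → E.

Variance along critical path = 2.778 + 1.000 + 0.111 = 3.889
σ = √3.889 = 1.972 hours

1.97 hours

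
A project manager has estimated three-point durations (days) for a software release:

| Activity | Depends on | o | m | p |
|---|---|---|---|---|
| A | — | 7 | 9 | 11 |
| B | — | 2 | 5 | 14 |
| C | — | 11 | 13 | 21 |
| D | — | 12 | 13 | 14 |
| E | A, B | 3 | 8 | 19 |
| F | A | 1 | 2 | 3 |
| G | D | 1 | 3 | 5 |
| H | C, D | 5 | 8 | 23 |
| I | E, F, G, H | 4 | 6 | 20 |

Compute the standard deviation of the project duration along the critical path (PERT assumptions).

4.35 days

te_A = (7 + 4·9 + 11)/6 = 54/6 = 9; σ²_A = ((11−7)/6)² = 0.444
te_B = (2 + 4·5 + 14)/6 = 36/6 = 6; σ²_B = ((14−2)/6)² = 4.000
te_C = (11 + 4·13 + 21)/6 = 84/6 = 14; σ²_C = ((21−11)/6)² = 2.778
te_D = (12 + 4·13 + 14)/6 = 78/6 = 13; σ²_D = ((14−12)/6)² = 0.111
te_E = (3 + 4·8 + 19)/6 = 54/6 = 9; σ²_E = ((19−3)/6)² = 7.111
te_F = (1 + 4·2 + 3)/6 = 12/6 = 2; σ²_F = ((3−1)/6)² = 0.111
te_G = (1 + 4·3 + 5)/6 = 18/6 = 3; σ²_G = ((5−1)/6)² = 0.444
te_H = (5 + 4·8 + 23)/6 = 60/6 = 10; σ²_H = ((23−5)/6)² = 9.000
te_I = (4 + 4·6 + 20)/6 = 48/6 = 8; σ²_I = ((20−4)/6)² = 7.111

Forward pass:
ES_A = 0; EF_A = 9
ES_B = 0; EF_B = 6
ES_C = 0; EF_C = 14
ES_D = 0; EF_D = 13
ES_E = max(EF_A=9, EF_B=6) = 9; EF_E = 9+9 = 18
ES_F = 9; EF_F = 9+2 = 11
ES_G = 13; EF_G = 13+3 = 16
ES_H = max(EF_C=14, EF_D=13) = 14; EF_H = 14+10 = 24
ES_I = max(EF_E=18, EF_F=11, EF_G=16, EF_H=24) = 24; EF_I = 24+8 = 32
Expected project duration μ = 32 days. Critical path: C → H → I.

Variance along critical path = 2.778 + 9.000 + 7.111 = 18.889
σ = √18.889 = 4.346 days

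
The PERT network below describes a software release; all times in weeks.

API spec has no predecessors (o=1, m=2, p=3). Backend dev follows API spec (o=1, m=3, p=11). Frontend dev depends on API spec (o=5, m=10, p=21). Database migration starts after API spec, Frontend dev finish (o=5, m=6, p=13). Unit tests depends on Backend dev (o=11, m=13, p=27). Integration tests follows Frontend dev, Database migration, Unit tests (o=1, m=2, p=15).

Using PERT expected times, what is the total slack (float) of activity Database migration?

te_API spec = (1 + 4·2 + 3)/6 = 12/6 = 2
te_Backend dev = (1 + 4·3 + 11)/6 = 24/6 = 4
te_Frontend dev = (5 + 4·10 + 21)/6 = 66/6 = 11
te_Database migration = (5 + 4·6 + 13)/6 = 42/6 = 7
te_Unit tests = (11 + 4·13 + 27)/6 = 90/6 = 15
te_Integration tests = (1 + 4·2 + 15)/6 = 24/6 = 4

Forward pass:
ES_API spec = 0; EF_API spec = 2
ES_Backend dev = 2; EF_Backend dev = 2+4 = 6
ES_Frontend dev = 2; EF_Frontend dev = 2+11 = 13
ES_Database migration = max(EF_API spec=2, EF_Frontend dev=13) = 13; EF_Database migration = 13+7 = 20
ES_Unit tests = 6; EF_Unit tests = 6+15 = 21
ES_Integration tests = max(EF_Frontend dev=13, EF_Database migration=20, EF_Unit tests=21) = 21; EF_Integration tests = 21+4 = 25
Expected project duration μ = 25 weeks. Critical path: API spec → Backend dev → Unit tests → Integration tests.

Backward pass:
LF_Integration tests = 25; LS_Integration tests = 25−4 = 21
LF_Unit tests = LS_Integration tests = 21; LS_Unit tests = 21−15 = 6
LF_Database migration = LS_Integration tests = 21; LS_Database migration = 21−7 = 14
LF_Frontend dev = min(LS_Database migration=14, LS_Integration tests=21) = 14; LS_Frontend dev = 14−11 = 3
LF_Backend dev = LS_Unit tests = 6; LS_Backend dev = 6−4 = 2
LF_API spec = min(LS_Backend dev=2, LS_Frontend dev=3, LS_Database migration=14) = 2; LS_API spec = 2−2 = 0
Slack_Database migration = LS_Database migration − ES_Database migration = 14 − 13 = 1

1 weeks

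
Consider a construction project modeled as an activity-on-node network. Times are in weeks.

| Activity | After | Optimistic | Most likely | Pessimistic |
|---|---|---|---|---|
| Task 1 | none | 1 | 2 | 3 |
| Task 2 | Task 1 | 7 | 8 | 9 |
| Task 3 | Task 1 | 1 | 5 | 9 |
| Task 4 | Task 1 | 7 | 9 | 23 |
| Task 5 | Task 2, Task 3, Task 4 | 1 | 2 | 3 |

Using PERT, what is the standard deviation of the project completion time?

te_Task 1 = (1 + 4·2 + 3)/6 = 12/6 = 2; σ²_Task 1 = ((3−1)/6)² = 0.111
te_Task 2 = (7 + 4·8 + 9)/6 = 48/6 = 8; σ²_Task 2 = ((9−7)/6)² = 0.111
te_Task 3 = (1 + 4·5 + 9)/6 = 30/6 = 5; σ²_Task 3 = ((9−1)/6)² = 1.778
te_Task 4 = (7 + 4·9 + 23)/6 = 66/6 = 11; σ²_Task 4 = ((23−7)/6)² = 7.111
te_Task 5 = (1 + 4·2 + 3)/6 = 12/6 = 2; σ²_Task 5 = ((3−1)/6)² = 0.111

Forward pass:
ES_Task 1 = 0; EF_Task 1 = 2
ES_Task 2 = 2; EF_Task 2 = 2+8 = 10
ES_Task 3 = 2; EF_Task 3 = 2+5 = 7
ES_Task 4 = 2; EF_Task 4 = 2+11 = 13
ES_Task 5 = max(EF_Task 2=10, EF_Task 3=7, EF_Task 4=13) = 13; EF_Task 5 = 13+2 = 15
Expected project duration μ = 15 weeks. Critical path: Task 1 → Task 4 → Task 5.

Variance along critical path = 0.111 + 7.111 + 0.111 = 7.333
σ = √7.333 = 2.708 weeks

2.71 weeks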